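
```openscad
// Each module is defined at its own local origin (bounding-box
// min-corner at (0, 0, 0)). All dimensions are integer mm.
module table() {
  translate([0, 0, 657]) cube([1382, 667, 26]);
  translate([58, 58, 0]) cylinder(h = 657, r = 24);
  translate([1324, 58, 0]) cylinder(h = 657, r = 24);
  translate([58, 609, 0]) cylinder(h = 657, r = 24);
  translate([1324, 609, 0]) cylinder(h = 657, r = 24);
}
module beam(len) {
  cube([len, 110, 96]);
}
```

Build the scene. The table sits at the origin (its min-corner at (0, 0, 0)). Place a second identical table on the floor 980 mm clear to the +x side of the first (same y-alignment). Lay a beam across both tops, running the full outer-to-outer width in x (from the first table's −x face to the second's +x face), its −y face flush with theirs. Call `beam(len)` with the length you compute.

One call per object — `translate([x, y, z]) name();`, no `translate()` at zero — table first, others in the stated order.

table();
translate([2362, 0, 0]) table();
translate([0, 0, 683]) beam(3744);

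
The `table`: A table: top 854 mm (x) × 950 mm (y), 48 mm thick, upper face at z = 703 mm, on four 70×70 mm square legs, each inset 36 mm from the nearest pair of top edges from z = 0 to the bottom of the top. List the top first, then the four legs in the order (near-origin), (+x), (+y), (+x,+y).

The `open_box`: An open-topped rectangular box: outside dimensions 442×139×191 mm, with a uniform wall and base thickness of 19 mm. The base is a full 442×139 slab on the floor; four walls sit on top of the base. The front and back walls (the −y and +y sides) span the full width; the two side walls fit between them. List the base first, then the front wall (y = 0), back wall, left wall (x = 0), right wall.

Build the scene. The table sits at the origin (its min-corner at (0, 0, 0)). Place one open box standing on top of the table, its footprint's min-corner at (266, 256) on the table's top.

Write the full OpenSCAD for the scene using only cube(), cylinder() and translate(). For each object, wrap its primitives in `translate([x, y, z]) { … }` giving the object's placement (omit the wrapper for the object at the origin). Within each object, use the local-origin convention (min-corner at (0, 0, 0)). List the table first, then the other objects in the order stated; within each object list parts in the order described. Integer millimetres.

translate([0, 0, 655]) cube([854, 950, 48]);
translate([36, 36, 0]) cube([70, 70, 655]);
translate([748, 36, 0]) cube([70, 70, 655]);
translate([36, 844, 0]) cube([70, 70, 655]);
translate([748, 844, 0]) cube([70, 70, 655]);
translate([266, 256, 703]) {
  cube([442, 139, 19]);
  translate([0, 0, 19]) cube([442, 19, 172]);
  translate([0, 120, 19]) cube([442, 19, 172]);
  translate([0, 19, 19]) cube([19, 101, 172]);
  translate([423, 19, 19]) cube([19, 101, 172]);
}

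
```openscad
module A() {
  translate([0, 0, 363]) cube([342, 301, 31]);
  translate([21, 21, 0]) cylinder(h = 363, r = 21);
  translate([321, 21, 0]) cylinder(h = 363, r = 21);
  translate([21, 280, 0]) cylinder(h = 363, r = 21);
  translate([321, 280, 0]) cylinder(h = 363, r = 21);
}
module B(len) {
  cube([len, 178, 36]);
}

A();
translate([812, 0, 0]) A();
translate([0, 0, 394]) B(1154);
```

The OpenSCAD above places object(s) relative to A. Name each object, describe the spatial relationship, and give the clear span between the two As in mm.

Second stool starts at x = 812; first ends at x = 342; clear span = 812 − 342 = 470 mm.

A is a stool. B is a beam. A beam spans the tops of two stools. The clear span between the two stools is 470 mm.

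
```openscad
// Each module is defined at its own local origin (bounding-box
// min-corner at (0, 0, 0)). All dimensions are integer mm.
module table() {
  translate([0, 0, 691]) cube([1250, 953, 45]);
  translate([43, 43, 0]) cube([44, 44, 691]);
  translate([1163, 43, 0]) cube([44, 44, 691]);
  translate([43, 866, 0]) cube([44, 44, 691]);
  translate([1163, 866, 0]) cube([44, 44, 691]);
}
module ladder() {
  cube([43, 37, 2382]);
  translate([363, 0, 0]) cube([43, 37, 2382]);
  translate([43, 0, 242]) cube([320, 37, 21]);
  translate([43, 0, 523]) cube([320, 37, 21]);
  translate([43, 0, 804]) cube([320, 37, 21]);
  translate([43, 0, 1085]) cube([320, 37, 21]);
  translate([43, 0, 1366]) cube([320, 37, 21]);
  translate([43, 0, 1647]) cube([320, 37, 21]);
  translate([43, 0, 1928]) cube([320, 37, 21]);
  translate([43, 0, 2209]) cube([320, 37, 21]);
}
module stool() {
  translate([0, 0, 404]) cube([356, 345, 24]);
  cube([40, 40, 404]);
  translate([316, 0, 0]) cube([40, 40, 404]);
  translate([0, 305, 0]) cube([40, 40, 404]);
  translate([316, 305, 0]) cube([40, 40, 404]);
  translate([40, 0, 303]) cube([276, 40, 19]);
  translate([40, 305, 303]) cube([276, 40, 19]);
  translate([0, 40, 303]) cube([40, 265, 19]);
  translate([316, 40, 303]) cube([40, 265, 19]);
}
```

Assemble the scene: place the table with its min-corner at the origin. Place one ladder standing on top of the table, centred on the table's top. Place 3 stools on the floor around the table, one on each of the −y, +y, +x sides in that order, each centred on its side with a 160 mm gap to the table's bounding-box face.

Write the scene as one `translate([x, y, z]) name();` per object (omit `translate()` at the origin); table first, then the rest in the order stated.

table();
translate([422, 458, 736]) ladder();
translate([447, -505, 0]) stool();
translate([447, 1113, 0]) stool();
translate([1410, 304, 0]) stool();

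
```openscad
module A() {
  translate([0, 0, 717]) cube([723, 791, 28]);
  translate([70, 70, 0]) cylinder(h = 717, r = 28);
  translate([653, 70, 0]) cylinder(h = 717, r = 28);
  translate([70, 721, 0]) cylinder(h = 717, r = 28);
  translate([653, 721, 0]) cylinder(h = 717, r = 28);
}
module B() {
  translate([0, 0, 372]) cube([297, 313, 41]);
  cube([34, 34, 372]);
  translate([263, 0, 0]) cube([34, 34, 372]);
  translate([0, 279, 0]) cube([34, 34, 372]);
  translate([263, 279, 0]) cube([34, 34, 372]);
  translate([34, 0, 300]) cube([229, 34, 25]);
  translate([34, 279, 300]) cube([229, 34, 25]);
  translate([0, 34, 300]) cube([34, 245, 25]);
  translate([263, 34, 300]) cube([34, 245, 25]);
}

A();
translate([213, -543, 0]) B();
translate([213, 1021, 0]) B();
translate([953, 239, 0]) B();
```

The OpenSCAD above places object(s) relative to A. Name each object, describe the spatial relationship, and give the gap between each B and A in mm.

Each stool's nearest face is 230 mm from the table's bounding box.

A is a table. B is a stool. Three stools sit around the table at the −y, +y, +x sides. The gap between each stool and the table is 230 mm.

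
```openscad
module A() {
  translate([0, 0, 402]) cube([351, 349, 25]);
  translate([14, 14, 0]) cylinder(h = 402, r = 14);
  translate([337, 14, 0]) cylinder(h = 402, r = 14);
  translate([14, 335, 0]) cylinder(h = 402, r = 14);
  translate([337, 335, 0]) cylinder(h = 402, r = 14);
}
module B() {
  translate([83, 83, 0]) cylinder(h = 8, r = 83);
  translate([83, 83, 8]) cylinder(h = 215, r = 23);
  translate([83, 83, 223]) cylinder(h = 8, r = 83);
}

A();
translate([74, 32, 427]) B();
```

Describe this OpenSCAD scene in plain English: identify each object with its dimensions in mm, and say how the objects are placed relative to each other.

A is a simple wooden stool: a rectangular seat 351 mm (x) by 349 mm (y), 25 mm thick, top face at z = 427 mm, on four round legs, each 28 mm in diameter. The legs rest on z = 0, each leg's axis is inset half a diameter from the nearest pair of seat edges (so the leg's bounding box is flush with the corner).

B is a spool: two coaxial disc flanges of radius 83 mm and thickness 8 mm, joined by a core cylinder of radius 23 mm and height 215 mm. The lower flange rests on z = 0 and the three cylinders share a vertical axis.

The spool is on top of the stool.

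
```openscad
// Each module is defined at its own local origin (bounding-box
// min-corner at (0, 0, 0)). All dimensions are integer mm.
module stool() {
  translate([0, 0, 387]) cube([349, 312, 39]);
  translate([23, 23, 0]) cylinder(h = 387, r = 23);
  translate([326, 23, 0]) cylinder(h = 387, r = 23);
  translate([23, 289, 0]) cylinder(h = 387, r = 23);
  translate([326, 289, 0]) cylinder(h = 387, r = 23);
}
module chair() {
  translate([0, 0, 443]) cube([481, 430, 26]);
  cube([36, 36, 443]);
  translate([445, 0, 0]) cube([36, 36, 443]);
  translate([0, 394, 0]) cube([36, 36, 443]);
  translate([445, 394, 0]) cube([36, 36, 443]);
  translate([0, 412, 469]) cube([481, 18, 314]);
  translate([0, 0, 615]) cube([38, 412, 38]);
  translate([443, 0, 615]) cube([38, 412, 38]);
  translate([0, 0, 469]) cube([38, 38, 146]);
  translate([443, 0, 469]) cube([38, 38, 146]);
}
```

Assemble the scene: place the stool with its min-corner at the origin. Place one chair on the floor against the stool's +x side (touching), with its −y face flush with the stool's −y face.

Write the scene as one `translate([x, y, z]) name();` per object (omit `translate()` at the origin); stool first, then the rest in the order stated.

stool();
translate([349, 0, 0]) chair();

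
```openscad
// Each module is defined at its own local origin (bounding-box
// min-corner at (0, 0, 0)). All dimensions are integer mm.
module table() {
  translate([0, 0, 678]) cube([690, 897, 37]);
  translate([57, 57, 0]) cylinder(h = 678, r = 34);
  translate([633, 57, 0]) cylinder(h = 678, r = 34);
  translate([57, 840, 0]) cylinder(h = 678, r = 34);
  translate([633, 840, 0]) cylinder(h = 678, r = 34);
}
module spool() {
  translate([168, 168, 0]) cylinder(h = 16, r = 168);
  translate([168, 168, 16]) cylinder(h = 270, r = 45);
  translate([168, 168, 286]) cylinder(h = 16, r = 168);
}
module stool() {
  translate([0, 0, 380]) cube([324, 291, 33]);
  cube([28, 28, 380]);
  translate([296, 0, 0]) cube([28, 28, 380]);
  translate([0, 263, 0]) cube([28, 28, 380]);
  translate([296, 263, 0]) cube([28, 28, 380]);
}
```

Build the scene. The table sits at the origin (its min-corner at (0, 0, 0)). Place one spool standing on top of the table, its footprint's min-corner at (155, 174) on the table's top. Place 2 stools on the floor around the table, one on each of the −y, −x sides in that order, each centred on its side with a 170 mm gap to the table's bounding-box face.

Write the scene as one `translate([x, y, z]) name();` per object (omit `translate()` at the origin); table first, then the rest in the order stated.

table();
translate([155, 174, 715]) spool();
translate([183, -461, 0]) stool();
translate([-494, 303, 0]) stool();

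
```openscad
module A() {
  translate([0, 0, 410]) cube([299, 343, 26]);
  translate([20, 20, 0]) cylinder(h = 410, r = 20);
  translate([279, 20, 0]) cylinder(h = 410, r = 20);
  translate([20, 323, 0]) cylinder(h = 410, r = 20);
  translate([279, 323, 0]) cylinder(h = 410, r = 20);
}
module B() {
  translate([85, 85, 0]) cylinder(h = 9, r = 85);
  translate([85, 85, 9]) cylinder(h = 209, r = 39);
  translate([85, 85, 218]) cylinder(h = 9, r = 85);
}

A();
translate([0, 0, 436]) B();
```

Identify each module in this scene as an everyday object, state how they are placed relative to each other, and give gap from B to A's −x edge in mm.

The spool's min-x is at 0; the stool's min-x is 0; gap = 0 mm.

A is a stool. B is a spool. The spool is on top of the stool. The gap from the spool to the stool's −x edge is 0 mm.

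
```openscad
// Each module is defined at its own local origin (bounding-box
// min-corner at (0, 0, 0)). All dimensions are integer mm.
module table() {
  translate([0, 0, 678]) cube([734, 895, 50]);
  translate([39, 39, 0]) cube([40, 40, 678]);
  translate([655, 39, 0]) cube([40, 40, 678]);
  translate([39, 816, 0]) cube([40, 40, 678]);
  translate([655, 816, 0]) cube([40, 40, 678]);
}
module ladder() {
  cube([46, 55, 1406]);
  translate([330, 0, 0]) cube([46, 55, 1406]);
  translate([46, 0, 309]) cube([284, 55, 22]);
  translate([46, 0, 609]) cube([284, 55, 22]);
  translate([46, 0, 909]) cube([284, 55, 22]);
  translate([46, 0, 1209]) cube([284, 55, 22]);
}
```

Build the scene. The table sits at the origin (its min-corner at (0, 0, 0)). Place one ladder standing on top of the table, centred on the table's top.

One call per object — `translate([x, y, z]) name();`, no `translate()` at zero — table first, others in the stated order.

table();
translate([179, 420, 728]) ladder();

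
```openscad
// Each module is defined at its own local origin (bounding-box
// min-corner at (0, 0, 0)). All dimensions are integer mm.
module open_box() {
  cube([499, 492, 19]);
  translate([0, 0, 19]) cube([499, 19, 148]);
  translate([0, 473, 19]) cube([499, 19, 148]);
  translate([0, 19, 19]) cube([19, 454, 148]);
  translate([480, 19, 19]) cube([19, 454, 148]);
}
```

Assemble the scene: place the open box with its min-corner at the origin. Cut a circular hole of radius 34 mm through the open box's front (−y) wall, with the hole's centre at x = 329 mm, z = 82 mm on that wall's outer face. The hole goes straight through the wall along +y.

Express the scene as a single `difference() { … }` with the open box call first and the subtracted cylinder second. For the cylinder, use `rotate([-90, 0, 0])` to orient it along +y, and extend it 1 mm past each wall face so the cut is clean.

difference() {
  open_box();
  translate([329, -1, 82]) rotate([-90, 0, 0]) cylinder(h = 21, r = 34);
}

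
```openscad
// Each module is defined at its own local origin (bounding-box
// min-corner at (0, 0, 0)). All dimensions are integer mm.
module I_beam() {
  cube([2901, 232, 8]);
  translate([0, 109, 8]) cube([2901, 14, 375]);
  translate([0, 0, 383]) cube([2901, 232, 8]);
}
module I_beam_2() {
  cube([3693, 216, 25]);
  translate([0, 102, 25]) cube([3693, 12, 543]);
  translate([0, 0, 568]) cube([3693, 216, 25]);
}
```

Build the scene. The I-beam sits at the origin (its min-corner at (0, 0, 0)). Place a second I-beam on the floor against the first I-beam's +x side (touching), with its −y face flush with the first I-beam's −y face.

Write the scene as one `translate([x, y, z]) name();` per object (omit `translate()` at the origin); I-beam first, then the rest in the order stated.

I_beam();
translate([2901, 0, 0]) I_beam_2();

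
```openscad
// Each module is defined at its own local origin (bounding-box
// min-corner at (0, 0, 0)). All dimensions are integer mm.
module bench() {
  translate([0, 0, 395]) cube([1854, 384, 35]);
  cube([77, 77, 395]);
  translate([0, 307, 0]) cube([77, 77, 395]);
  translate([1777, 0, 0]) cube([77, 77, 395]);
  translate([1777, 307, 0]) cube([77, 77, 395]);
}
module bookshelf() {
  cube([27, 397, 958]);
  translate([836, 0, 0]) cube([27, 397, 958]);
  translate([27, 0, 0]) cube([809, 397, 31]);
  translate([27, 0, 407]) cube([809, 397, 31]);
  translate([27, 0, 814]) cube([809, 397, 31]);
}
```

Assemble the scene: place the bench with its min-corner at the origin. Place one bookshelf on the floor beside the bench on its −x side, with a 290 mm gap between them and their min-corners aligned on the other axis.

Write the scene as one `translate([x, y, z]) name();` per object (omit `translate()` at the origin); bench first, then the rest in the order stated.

bench();
translate([-1153, 0, 0]) bookshelf();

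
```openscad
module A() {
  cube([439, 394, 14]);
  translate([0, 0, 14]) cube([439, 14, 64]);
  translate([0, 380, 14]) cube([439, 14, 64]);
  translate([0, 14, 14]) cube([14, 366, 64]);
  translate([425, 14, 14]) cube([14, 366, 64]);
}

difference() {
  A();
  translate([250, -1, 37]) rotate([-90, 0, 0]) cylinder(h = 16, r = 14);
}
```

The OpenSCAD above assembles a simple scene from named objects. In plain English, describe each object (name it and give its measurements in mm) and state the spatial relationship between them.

A is an open storage box with external size 439×394×78 mm and wall thickness 14 mm (the base is also 14 mm thick). The base covers the whole footprint; the four walls stand on the base, with the y-facing walls full-width and the x-facing walls fitting between their inner faces.

The open box has a circular hole of radius 14 mm through its front wall, centred at (x = 250, z = 37).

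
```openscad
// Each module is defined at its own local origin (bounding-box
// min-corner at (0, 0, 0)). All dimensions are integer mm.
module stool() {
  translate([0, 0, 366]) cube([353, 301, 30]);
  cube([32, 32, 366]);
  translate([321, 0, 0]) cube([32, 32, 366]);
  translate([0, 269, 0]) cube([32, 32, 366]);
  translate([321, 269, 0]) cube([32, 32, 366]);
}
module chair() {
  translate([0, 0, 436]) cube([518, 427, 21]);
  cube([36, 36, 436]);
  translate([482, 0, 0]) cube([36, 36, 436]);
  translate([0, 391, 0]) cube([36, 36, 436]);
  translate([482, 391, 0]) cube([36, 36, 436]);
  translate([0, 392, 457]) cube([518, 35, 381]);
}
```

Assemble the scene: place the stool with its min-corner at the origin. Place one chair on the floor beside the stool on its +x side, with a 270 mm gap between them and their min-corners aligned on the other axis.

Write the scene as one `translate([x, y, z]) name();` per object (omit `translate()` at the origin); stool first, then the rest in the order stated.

stool();
translate([623, 0, 0]) chair();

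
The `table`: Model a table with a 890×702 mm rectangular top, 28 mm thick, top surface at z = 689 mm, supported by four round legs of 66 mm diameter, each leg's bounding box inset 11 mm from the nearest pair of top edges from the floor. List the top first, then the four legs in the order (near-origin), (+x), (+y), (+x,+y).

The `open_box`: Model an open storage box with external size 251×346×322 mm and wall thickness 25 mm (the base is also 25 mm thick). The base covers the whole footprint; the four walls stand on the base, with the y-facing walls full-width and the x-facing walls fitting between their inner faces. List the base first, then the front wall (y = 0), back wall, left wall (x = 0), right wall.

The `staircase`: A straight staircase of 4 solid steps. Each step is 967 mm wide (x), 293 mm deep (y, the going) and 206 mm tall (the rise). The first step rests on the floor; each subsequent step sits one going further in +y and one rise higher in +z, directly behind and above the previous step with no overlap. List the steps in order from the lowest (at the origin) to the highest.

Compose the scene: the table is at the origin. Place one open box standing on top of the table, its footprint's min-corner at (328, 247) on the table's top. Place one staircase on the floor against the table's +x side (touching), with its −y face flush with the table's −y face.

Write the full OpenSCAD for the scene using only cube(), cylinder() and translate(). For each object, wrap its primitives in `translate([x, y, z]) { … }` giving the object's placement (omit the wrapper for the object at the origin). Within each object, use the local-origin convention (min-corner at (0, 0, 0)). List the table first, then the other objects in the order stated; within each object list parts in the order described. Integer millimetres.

translate([0, 0, 661]) cube([890, 702, 28]);
translate([44, 44, 0]) cylinder(h = 661, r = 33);
translate([846, 44, 0]) cylinder(h = 661, r = 33);
translate([44, 658, 0]) cylinder(h = 661, r = 33);
translate([846, 658, 0]) cylinder(h = 661, r = 33);
translate([328, 247, 689]) {
  cube([251, 346, 25]);
  translate([0, 0, 25]) cube([251, 25, 297]);
  translate([0, 321, 25]) cube([251, 25, 297]);
  translate([0, 25, 25]) cube([25, 296, 297]);
  translate([226, 25, 25]) cube([25, 296, 297]);
}
translate([890, 0, 0]) {
  cube([967, 293, 206]);
  translate([0, 293, 206]) cube([967, 293, 206]);
  translate([0, 586, 412]) cube([967, 293, 206]);
  translate([0, 879, 618]) cube([967, 293, 206]);
}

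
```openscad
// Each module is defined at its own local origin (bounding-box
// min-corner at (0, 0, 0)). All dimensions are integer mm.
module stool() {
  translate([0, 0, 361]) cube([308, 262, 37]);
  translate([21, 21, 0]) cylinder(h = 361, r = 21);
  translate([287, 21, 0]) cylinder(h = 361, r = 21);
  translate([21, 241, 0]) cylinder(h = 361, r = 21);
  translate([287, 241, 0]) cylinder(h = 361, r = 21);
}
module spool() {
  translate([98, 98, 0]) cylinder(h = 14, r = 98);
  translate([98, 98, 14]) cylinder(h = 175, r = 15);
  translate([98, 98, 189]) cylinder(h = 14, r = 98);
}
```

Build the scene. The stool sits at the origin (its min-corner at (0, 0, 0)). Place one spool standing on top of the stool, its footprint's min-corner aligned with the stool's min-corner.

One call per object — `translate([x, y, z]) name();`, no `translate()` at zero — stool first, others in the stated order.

stool();
translate([0, 0, 398]) spool();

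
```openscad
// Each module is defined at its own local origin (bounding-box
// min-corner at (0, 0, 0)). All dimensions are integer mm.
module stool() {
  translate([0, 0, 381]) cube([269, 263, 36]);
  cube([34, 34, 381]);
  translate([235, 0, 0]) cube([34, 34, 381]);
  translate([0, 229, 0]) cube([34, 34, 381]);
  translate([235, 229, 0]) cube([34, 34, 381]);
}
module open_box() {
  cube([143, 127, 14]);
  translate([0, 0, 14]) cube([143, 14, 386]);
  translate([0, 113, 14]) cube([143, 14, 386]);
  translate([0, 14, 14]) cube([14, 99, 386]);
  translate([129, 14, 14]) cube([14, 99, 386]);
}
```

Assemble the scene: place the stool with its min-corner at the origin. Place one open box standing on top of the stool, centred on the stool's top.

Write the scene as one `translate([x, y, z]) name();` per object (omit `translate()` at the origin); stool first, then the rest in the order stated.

stool();
translate([63, 68, 417]) open_box();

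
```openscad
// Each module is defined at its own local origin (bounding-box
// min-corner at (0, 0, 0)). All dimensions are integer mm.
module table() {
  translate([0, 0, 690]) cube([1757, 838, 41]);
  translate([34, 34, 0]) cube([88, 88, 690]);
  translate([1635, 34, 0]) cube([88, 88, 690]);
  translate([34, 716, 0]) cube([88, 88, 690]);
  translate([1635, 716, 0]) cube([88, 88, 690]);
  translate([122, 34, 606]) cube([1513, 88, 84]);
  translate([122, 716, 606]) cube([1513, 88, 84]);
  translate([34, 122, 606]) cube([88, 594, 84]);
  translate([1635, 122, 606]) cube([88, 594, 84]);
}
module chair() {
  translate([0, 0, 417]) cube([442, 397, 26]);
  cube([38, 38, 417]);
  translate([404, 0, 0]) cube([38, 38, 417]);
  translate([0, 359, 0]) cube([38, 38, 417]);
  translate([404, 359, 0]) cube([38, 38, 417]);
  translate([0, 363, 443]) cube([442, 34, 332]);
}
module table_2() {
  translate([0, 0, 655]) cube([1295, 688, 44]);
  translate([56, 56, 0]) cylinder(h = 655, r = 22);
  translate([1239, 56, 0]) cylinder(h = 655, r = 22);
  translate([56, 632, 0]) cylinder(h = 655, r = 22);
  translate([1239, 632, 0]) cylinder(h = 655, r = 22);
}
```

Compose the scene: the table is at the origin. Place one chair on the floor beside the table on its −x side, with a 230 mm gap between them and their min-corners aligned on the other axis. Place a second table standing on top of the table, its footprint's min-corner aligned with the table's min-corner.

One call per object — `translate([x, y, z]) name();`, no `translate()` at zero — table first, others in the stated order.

table();
translate([-672, 0, 0]) chair();
translate([0, 0, 731]) table_2();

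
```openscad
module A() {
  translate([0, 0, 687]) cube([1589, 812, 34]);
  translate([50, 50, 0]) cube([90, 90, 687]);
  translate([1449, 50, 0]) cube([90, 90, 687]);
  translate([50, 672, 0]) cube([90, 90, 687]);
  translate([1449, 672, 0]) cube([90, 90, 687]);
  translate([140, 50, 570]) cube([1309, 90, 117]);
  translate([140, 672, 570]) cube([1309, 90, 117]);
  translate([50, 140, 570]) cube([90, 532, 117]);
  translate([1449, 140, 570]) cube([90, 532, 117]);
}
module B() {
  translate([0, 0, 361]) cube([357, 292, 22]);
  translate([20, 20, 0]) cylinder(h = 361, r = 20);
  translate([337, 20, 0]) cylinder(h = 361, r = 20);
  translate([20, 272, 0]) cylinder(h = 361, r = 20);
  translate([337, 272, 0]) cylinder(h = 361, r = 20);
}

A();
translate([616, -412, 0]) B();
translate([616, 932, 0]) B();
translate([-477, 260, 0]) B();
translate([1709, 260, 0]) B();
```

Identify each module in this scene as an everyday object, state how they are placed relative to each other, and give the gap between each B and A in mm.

A is a table. B is a stool. Four stools sit around the table at the −y, +y, −x, +x sides. The gap between each stool and the table is 120 mm.

Each stool's nearest face is 120 mm from the table's bounding box.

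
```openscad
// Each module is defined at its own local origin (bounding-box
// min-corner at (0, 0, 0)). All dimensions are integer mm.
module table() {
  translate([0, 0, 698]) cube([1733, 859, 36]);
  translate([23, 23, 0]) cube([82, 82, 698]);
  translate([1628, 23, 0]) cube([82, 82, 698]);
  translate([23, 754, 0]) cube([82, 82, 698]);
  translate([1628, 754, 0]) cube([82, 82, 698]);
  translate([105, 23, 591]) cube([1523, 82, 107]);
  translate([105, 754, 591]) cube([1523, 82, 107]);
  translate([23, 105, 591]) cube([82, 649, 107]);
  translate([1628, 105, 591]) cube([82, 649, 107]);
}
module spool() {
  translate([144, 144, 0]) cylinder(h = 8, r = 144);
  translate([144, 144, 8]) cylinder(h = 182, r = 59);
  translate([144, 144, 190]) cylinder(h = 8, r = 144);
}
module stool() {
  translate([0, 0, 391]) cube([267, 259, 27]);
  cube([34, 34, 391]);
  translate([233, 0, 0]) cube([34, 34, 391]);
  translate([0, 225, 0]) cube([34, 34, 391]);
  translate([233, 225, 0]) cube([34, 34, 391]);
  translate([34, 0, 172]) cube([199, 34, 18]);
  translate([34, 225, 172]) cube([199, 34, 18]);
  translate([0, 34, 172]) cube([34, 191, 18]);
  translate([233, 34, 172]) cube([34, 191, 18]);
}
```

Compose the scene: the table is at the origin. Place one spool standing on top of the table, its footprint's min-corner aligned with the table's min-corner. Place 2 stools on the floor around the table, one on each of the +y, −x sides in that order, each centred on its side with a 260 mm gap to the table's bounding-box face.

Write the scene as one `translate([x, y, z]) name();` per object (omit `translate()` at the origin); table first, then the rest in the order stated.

table();
translate([0, 0, 734]) spool();
translate([733, 1119, 0]) stool();
translate([-527, 300, 0]) stool();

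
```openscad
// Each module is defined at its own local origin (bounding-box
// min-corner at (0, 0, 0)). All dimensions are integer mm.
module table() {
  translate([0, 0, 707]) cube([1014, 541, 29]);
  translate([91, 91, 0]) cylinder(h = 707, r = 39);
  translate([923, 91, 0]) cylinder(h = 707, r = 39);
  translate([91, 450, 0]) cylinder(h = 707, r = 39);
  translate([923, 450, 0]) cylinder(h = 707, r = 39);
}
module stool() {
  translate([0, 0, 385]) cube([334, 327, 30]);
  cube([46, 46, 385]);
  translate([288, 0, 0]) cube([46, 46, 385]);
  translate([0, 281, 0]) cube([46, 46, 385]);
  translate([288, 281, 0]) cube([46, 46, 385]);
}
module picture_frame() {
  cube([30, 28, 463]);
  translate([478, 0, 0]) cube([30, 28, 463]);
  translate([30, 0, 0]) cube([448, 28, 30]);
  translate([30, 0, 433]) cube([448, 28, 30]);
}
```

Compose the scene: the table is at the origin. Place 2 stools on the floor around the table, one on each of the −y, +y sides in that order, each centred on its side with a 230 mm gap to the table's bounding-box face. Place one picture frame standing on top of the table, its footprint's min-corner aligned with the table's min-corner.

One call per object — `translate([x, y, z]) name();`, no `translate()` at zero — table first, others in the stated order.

table();
translate([340, -557, 0]) stool();
translate([340, 771, 0]) stool();
translate([0, 0, 736]) picture_frame();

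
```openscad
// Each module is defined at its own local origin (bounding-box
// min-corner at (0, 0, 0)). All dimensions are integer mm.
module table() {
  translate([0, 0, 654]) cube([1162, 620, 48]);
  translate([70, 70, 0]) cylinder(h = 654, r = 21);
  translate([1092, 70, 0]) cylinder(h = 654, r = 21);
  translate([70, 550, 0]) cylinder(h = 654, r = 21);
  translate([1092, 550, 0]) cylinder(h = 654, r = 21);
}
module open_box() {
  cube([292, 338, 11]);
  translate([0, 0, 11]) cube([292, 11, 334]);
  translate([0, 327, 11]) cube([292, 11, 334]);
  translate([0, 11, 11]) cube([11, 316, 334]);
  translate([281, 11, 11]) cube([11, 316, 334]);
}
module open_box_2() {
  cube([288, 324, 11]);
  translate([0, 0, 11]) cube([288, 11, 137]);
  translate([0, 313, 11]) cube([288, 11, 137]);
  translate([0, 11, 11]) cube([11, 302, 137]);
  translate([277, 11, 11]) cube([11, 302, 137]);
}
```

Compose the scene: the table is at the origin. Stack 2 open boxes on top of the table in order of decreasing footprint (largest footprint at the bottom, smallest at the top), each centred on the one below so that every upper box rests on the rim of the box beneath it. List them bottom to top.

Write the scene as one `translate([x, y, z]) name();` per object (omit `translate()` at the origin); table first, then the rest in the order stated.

table();
translate([435, 141, 702]) open_box();
translate([437, 148, 1047]) open_box_2();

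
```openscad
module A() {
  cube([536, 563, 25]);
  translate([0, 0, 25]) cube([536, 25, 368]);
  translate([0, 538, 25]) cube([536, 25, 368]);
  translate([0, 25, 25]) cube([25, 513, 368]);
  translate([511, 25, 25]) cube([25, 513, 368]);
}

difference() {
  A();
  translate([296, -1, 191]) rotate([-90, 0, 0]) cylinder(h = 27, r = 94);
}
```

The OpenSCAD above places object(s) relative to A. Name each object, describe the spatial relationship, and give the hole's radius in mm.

A is an open box. The open box has a circular hole through its front wall. The hole's radius is 94 mm.

The subtracted cylinder has r = 94 mm.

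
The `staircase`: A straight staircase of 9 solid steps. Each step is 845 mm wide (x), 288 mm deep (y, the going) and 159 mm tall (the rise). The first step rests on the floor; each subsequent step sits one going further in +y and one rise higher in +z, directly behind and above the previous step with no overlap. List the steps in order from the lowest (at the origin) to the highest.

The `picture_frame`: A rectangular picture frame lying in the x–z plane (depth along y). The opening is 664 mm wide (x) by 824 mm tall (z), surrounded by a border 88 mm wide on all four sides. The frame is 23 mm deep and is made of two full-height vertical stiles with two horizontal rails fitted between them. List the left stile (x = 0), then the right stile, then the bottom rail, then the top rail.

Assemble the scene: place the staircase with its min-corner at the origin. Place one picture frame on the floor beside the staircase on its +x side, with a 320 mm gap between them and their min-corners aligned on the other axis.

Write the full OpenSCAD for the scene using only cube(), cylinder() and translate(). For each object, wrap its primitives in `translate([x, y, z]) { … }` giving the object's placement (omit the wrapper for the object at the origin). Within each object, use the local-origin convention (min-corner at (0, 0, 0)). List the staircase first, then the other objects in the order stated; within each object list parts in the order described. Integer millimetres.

cube([845, 288, 159]);
translate([0, 288, 159]) cube([845, 288, 159]);
translate([0, 576, 318]) cube([845, 288, 159]);
translate([0, 864, 477]) cube([845, 288, 159]);
translate([0, 1152, 636]) cube([845, 288, 159]);
translate([0, 1440, 795]) cube([845, 288, 159]);
translate([0, 1728, 954]) cube([845, 288, 159]);
translate([0, 2016, 1113]) cube([845, 288, 159]);
translate([0, 2304, 1272]) cube([845, 288, 159]);
translate([1165, 0, 0]) {
  cube([88, 23, 1000]);
  translate([752, 0, 0]) cube([88, 23, 1000]);
  translate([88, 0, 0]) cube([664, 23, 88]);
  translate([88, 0, 912]) cube([664, 23, 88]);
}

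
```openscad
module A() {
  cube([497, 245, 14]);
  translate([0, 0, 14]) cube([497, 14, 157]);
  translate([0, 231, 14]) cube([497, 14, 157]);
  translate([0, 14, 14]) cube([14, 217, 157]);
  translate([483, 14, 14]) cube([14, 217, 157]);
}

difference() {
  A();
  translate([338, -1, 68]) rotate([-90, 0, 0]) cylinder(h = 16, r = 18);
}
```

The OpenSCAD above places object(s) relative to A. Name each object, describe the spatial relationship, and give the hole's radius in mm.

A is an open box. The open box has a circular hole through its front wall. The hole's radius is 18 mm.

The subtracted cylinder has r = 18 mm.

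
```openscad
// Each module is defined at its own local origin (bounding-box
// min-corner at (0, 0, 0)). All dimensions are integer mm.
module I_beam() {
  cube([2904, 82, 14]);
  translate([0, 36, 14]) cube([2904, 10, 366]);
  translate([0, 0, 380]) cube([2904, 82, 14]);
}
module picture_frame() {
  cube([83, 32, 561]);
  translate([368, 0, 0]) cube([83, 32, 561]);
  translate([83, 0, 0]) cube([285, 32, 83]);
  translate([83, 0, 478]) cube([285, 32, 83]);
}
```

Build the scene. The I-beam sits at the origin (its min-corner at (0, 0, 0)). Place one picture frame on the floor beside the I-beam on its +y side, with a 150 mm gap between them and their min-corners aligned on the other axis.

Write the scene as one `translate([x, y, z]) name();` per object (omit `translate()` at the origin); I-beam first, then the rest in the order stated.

I_beam();
translate([0, 232, 0]) picture_frame();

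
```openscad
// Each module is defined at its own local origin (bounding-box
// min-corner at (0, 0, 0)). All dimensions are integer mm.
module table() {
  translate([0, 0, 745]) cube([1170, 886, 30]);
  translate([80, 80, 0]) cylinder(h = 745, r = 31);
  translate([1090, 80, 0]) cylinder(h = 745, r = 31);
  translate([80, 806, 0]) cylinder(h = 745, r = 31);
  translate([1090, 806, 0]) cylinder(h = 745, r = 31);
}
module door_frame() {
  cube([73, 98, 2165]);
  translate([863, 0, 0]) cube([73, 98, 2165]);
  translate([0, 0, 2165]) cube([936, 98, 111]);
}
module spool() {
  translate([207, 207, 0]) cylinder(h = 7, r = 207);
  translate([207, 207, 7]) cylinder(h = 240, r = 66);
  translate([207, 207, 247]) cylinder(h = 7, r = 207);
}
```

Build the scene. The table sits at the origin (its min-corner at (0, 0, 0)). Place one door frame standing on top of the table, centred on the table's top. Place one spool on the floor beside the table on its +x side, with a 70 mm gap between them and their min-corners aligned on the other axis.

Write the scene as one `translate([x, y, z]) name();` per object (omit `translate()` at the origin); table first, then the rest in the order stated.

table();
translate([117, 394, 775]) door_frame();
translate([1240, 0, 0]) spool();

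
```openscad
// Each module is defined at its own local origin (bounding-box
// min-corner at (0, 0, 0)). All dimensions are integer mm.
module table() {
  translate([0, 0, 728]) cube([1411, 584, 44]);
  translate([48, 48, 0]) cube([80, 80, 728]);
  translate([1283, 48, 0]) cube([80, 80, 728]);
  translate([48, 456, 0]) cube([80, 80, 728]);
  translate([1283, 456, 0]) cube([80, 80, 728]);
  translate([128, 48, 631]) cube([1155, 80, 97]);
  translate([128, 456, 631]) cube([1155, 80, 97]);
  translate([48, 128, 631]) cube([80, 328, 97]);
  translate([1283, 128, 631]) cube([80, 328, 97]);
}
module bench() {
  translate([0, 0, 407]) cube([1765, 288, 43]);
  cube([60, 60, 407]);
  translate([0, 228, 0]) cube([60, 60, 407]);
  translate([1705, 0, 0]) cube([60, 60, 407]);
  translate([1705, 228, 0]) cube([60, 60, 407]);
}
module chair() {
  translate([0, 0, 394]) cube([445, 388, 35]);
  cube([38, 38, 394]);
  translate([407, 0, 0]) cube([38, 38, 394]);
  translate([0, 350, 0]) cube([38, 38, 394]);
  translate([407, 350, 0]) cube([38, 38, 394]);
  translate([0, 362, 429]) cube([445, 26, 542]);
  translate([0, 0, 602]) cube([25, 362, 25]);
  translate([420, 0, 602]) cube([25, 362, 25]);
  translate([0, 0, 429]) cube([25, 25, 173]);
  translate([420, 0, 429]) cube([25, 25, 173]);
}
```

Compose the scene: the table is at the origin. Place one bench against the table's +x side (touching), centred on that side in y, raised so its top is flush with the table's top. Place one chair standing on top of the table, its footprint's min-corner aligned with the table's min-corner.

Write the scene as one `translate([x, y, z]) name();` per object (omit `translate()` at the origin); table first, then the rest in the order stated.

table();
translate([1411, 148, 322]) bench();
translate([0, 0, 772]) chair();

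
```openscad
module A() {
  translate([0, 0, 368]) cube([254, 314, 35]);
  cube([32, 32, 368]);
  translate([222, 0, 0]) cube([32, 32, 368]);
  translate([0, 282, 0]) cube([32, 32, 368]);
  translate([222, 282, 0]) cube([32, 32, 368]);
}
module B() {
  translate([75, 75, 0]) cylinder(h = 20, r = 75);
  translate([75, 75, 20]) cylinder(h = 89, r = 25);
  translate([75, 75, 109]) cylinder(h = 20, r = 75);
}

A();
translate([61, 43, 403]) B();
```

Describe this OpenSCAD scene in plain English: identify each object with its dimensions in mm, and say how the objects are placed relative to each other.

A is a simple wooden stool: a rectangular seat 254 mm (x) by 314 mm (y), 35 mm thick, top face at z = 403 mm, on four square legs, each 32×32 mm in cross-section. The legs rest on z = 0, each flush with a corner of the seat.

B is a spool: two coaxial disc flanges of radius 75 mm and thickness 20 mm, joined by a core cylinder of radius 25 mm and height 89 mm. The lower flange rests on z = 0 and the three cylinders share a vertical axis.

The spool is on top of the stool.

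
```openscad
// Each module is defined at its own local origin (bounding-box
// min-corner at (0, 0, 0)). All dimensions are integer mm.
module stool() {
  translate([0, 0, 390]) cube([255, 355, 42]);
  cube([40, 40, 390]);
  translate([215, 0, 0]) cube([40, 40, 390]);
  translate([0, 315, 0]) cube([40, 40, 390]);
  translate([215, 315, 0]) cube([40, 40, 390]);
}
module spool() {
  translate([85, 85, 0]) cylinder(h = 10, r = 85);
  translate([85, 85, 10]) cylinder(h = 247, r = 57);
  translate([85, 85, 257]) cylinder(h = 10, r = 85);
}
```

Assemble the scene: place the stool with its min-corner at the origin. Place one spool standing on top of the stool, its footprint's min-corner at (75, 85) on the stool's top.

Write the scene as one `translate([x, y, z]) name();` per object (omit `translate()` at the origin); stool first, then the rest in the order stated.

stool();
translate([75, 85, 432]) spool();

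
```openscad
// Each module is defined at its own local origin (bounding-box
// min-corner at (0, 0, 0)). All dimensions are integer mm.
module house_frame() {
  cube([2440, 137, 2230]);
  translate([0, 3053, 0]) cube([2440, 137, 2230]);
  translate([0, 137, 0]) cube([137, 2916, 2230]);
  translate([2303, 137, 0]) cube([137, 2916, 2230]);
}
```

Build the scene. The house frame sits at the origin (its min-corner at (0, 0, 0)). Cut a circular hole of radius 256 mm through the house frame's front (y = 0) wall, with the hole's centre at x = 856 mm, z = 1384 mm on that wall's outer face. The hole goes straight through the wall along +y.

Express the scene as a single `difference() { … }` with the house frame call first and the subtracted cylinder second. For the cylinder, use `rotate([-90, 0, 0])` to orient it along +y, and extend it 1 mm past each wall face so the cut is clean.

difference() {
  house_frame();
  translate([856, -1, 1384]) rotate([-90, 0, 0]) cylinder(h = 139, r = 256);
}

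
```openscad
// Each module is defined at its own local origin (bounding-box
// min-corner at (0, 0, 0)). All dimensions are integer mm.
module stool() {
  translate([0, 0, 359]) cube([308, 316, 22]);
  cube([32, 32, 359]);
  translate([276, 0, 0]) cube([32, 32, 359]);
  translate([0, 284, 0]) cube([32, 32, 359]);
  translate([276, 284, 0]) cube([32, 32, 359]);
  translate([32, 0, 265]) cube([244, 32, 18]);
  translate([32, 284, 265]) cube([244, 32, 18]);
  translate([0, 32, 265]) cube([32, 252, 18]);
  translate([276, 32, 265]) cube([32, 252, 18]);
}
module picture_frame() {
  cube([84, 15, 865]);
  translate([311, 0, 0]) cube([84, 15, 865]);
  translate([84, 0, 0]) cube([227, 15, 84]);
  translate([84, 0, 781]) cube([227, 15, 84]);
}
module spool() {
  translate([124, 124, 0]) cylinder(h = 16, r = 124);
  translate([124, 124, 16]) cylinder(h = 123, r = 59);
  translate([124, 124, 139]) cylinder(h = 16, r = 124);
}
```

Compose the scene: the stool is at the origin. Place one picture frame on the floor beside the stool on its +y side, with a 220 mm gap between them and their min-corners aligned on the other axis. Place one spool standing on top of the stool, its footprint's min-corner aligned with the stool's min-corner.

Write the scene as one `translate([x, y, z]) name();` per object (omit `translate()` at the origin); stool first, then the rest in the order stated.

stool();
translate([0, 536, 0]) picture_frame();
translate([0, 0, 381]) spool();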